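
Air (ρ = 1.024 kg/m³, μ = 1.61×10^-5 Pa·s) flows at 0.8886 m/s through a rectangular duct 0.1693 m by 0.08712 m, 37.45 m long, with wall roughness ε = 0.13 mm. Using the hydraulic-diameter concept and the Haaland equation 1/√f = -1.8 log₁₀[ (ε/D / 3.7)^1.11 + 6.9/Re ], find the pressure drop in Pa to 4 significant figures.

ΔP ≈ 4.745 Pa

Hydraulic diameter D_h = 4A/P = 4·(0.1693·0.08712)/(2·(0.1693+0.08712)) = 0.059/0.5128 = 0.115 m.
Re = ρVD_h/μ = 1.024·0.8886·0.115/1.61e-05 = 6502.
ε/D_h = 0.00013/0.115 = 0.00113; Haaland gives 1/√f = -1.8 log₁₀[0.000125+0.00106] = 5.266, so f = 0.03606.
ΔP = f(L/D_h)(ρV²/2) = 0.03606·37.45/0.115·0.4043 = 4.745 Pa.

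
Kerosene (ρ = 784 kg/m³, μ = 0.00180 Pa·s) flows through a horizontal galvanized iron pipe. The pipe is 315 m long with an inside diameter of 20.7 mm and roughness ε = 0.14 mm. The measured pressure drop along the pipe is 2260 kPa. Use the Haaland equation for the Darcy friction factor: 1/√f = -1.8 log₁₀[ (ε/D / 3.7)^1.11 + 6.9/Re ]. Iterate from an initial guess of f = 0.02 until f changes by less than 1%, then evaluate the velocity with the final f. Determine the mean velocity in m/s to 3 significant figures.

V ≈ 3.26 m/s

Rearranging Darcy-Weisbach: V = √(2·ΔP·D/(f·L·ρ)). With ε/D = 0.00014/0.0207 = 0.00676, iterate starting from f = 0.02:
  f = 0.02 → V = √(2·2.26e+06·0.0207/(0.02·315·784)) = 4.352 m/s; Re = ρVD/μ = 3.924e+04; f → 0.03516
  f = 0.03516 → V = 3.283 m/s; Re = 2.96e+04; f → 0.03569
  f = 0.03569 → V = 3.258 m/s; Re = 2.937e+04; f → 0.03571
Converged (Δf/f < 1%). With the final f = 0.03571: V = √(2·2.26e+06·0.0207/(0.03571·315·784)) = 3.257 m/s.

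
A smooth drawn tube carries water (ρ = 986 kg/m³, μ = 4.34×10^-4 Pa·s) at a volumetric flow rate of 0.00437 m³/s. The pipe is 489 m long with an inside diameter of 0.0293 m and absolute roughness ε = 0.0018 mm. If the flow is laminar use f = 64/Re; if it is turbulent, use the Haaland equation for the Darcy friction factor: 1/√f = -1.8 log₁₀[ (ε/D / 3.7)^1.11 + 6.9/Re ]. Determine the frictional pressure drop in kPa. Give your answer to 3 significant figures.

Cross-sectional area A = πD²/4 = π(0.0293)²/4 = 0.0006743 m²; mean velocity V = Q/A = 0.00437/0.0006743 = 6.481 m/s.
Reynolds number Re = ρVD/μ = 986 · 6.481 · 0.0293 / 0.000434 = 4.314e+05.
Re > 4000 → turbulent. Relative roughness ε/D = 1.8e-06/0.0293 = 6.14e-05. Haaland: 1/√f = -1.8 log₁₀[(6.14e-05/3.7)^1.11 + 6.9/4.314e+05] = -1.8 log₁₀[4.95e-06 + 1.6e-05] = 8.422, so f = 0.0141.
Darcy-Weisbach: ΔP = f(L/D)(ρV²/2) = 0.0141·(489/0.0293)·(986·6.481²/2) = 0.0141·1.669e+04·2.071e+04 = 4.872e+06 Pa.
ΔP = 4.872e+06 Pa = 4870 kPa.

ΔP ≈ 4870 kPa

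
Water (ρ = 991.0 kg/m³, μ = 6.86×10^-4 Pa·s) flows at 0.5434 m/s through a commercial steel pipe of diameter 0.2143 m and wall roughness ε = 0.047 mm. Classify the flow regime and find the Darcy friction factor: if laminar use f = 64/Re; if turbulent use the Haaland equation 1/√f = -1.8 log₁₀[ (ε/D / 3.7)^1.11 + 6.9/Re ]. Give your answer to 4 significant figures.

Re = ρVD/μ = 991·0.5434·0.2143/0.000686 = 1.682e+05.
Re > 4000 → turbulent. ε/D = 4.7e-05/0.2143 = 0.000219; Haaland: 1/√f = -1.8 log₁₀[2.03e-05 + 4.1e-05] = 7.582, so f = 0.01739.

f ≈ 0.01739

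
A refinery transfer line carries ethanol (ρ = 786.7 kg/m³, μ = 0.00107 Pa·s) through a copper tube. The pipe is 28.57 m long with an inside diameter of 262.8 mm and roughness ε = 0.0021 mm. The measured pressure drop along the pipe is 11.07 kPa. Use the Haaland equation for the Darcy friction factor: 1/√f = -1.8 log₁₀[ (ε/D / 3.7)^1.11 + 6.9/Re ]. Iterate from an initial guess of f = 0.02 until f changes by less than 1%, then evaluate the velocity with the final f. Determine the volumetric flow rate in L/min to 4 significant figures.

Q ≈ 15160 L/min

Rearranging Darcy-Weisbach: V = √(2·ΔP·D/(f·L·ρ)). With ε/D = 2.1e-06/0.2628 = 7.99e-06, iterate starting from f = 0.02:
  f = 0.02 → V = √(2·1.107e+04·0.2628/(0.02·28.57·786.7)) = 3.598 m/s; Re = ρVD/μ = 6.951e+05; f → 0.01244
  f = 0.01244 → V = 4.562 m/s; Re = 8.815e+05; f → 0.01197
  f = 0.01197 → V = 4.651 m/s; Re = 8.987e+05; f → 0.01193
Converged (Δf/f < 1%). With the final f = 0.01193: V = √(2·1.107e+04·0.2628/(0.01193·28.57·786.7)) = 4.658 m/s.
Q = V·A = 4.658·(π/4·0.2628²) = 0.2527 m³/s = 15160 L/min.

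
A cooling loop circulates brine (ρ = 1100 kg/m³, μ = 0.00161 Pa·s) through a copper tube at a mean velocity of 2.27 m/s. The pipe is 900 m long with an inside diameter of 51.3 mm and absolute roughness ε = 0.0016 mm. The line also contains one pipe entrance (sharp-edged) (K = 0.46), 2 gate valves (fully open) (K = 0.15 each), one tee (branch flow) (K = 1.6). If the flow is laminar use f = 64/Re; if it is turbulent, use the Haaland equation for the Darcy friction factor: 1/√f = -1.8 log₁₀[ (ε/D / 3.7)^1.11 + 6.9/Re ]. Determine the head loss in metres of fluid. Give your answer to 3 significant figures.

Reynolds number Re = ρVD/μ = 1100 · 2.27 · 0.0513 / 0.00161 = 7.956e+04.
Re > 4000 → turbulent. Relative roughness ε/D = 1.6e-06/0.0513 = 3.12e-05. Haaland: 1/√f = -1.8 log₁₀[(3.12e-05/3.7)^1.11 + 6.9/7.956e+04] = -1.8 log₁₀[2.33e-06 + 8.67e-05] = 7.291, so f = 0.01881.
Total minor-loss coefficient ΣK = 1·0.46 + 2·0.15 + 1·1.6 = 2.36.
ΔP = [f·L/D + ΣK]·(ρV²/2) = [0.01881·900/0.0513 + 2.36]·(1100·2.27²/2) = [330.1 + 2.36]·2834 = 9.421e+05 Pa.
Head loss h_f = ΔP/(ρg) = 9.421e+05/(1100·9.81) = 87.3 m.

h_f ≈ 87.3 m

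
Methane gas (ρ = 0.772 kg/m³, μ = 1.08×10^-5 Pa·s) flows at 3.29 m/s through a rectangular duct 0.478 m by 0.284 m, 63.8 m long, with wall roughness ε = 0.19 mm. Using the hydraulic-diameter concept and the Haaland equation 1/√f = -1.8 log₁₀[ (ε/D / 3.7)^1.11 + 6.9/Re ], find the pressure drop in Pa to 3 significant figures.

ΔP ≈ 15.5 Pa

Hydraulic diameter D_h = 4A/P = 4·(0.478·0.284)/(2·(0.478+0.284)) = 0.543/1.524 = 0.3563 m.
Re = ρVD_h/μ = 0.772·3.29·0.3563/1.08e-05 = 8.379e+04.
ε/D_h = 0.00019/0.3563 = 0.000533; Haaland gives 1/√f = -1.8 log₁₀[5.45e-05+8.23e-05] = 6.955, so f = 0.02067.
ΔP = f(L/D_h)(ρV²/2) = 0.02067·63.8/0.3563·4.178 = 15.47 Pa.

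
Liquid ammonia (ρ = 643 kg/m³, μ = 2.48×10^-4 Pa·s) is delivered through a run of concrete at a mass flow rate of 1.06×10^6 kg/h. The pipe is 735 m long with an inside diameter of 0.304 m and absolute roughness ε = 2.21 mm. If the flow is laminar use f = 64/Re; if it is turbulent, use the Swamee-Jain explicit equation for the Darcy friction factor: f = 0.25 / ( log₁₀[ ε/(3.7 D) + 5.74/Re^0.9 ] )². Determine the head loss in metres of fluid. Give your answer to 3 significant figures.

h_f ≈ 168 m

ṁ = 1.06×10^6 kg/h = 1.06×10^6/3600 = 294.4 kg/s.
A = πD²/4 = π(0.304)²/4 = 0.07258 m²; mean velocity V = ṁ/(ρA) = 294.4/(643 · 0.07258) = 6.309 m/s.
Reynolds number Re = ρVD/μ = 643 · 6.309 · 0.304 / 0.000248 = 4.973e+06.
Re > 4000 → turbulent. Relative roughness ε/D = 0.00221/0.304 = 0.00727. Swamee-Jain: f = 0.25/(log₁₀[0.00727/3.7 + 5.74/4.973e+06^0.9])² = 0.25/(log₁₀[0.00196 + 5.39e-06])² = 0.25/(-2.705)² = 0.03415.
Darcy-Weisbach: ΔP = f(L/D)(ρV²/2) = 0.03415·(735/0.304)·(643·6.309²/2) = 0.03415·2418·1.28e+04 = 1.057e+06 Pa.
Head loss h_f = ΔP/(ρg) = 1.057e+06/(643·9.81) = 168 m.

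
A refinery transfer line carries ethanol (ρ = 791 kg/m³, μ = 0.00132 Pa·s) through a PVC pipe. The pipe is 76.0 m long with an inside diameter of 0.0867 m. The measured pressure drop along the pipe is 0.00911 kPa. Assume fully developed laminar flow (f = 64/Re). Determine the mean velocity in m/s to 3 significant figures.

V ≈ 0.0213 m/s

For laminar flow, f = 64/Re with Re = ρVD/μ, so Darcy-Weisbach reduces to ΔP = 32μLV/D². Solving for V: V = ΔP·D²/(32μL) = 9.11·(0.0867)²/(32·0.00132·76) = 0.02133 m/s.
Check: Re = ρVD/μ = 791·0.02133·0.0867/0.00132 = 1108 < 2300, so the laminar assumption holds.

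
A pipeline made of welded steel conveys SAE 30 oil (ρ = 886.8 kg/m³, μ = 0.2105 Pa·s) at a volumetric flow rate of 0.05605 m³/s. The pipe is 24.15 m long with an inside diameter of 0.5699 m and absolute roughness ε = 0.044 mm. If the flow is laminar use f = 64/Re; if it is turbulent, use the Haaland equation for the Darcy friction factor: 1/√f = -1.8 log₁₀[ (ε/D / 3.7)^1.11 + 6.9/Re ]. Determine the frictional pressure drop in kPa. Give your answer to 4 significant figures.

ΔP ≈ 0.1101 kPa

Cross-sectional area A = πD²/4 = π(0.5699)²/4 = 0.2551 m²; mean velocity V = Q/A = 0.05605/0.2551 = 0.2197 m/s.
Reynolds number Re = ρVD/μ = 886.8 · 0.2197 · 0.5699 / 0.21 = 527.5.
Re < 2300 → laminar flow, so f = 64/Re = 64/527.5 = 0.1213 (the turbulent correlation is not needed).
Darcy-Weisbach: ΔP = f(L/D)(ρV²/2) = 0.1213·(24.15/0.5699)·(886.8·0.2197²/2) = 0.1213·42.38·21.41 = 110.1 Pa.
ΔP = 110.1 Pa = 0.1101 kPa.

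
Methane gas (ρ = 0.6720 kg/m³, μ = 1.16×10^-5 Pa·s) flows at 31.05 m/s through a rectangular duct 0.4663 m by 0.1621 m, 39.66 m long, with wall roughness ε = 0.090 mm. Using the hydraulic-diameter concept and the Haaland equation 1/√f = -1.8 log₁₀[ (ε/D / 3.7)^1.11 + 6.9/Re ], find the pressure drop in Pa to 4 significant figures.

Hydraulic diameter D_h = 4A/P = 4·(0.4663·0.1621)/(2·(0.4663+0.1621)) = 0.3023/1.257 = 0.2406 m.
Re = ρVD_h/μ = 0.672·31.05·0.2406/1.16e-05 = 4.327e+05.
ε/D_h = 9e-05/0.2406 = 0.000374; Haaland gives 1/√f = -1.8 log₁₀[3.68e-05+1.59e-05] = 7.701, so f = 0.01686.
ΔP = f(L/D_h)(ρV²/2) = 0.01686·39.66/0.2406·323.9 = 900.6 Pa.

ΔP ≈ 900.6 Pa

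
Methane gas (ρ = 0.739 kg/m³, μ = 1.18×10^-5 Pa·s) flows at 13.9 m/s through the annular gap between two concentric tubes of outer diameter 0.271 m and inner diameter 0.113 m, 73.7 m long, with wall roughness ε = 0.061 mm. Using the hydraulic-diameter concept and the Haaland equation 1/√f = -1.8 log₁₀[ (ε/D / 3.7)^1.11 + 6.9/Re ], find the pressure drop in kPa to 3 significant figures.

ΔP ≈ 0.625 kPa

Hydraulic diameter D_h = 4A/P = D_o - D_i = 0.271 - 0.113 = 0.158 m.
Re = ρVD_h/μ = 0.739·13.9·0.158/1.18e-05 = 1.375e+05.
ε/D_h = 6.1e-05/0.158 = 0.000386; Haaland gives 1/√f = -1.8 log₁₀[3.81e-05+5.02e-05] = 7.298, so f = 0.01878.
ΔP = f(L/D_h)(ρV²/2) = 0.01878·73.7/0.158·71.39 = 625.3 Pa.
ΔP = 0.625 kPa.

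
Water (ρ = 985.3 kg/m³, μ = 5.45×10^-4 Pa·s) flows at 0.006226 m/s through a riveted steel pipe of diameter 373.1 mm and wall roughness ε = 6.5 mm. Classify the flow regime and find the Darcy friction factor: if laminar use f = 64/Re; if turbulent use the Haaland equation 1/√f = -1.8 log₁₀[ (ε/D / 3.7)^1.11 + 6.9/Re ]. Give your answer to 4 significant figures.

Re = ρVD/μ = 985.3·0.006226·0.3731/0.000545 = 4200.
Re > 4000 → turbulent. ε/D = 0.0065/0.3731 = 0.0174; Haaland: 1/√f = -1.8 log₁₀[0.00261 + 0.00164] = 4.268, so f = 0.0549.

f ≈ 0.05490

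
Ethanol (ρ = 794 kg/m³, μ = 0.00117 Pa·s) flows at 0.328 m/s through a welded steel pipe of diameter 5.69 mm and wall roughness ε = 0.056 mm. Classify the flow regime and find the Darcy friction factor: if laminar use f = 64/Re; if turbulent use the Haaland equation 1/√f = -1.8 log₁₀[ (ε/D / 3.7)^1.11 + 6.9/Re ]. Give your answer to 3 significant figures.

f ≈ 0.0505

Re = ρVD/μ = 794·0.328·0.00569/0.00117 = 1267.
Re < 2300 → laminar, so f = 64/Re = 0.05053 (roughness is irrelevant in laminar flow).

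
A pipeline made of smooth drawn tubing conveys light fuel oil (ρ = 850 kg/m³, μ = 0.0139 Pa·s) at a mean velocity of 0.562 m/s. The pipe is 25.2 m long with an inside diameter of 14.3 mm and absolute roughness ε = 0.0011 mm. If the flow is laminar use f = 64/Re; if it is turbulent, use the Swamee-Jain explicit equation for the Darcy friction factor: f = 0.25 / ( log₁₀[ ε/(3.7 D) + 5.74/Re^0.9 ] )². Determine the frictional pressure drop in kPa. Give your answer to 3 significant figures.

ΔP ≈ 30.8 kPa

Reynolds number Re = ρVD/μ = 850 · 0.562 · 0.0143 / 0.0139 = 491.4.
Re < 2300 → laminar flow, so f = 64/Re = 64/491.4 = 0.1302 (the turbulent correlation is not needed).
Darcy-Weisbach: ΔP = f(L/D)(ρV²/2) = 0.1302·(25.2/0.0143)·(850·0.562²/2) = 0.1302·1762·134.2 = 3.081e+04 Pa.
ΔP = 3.081e+04 Pa = 30.8 kPa.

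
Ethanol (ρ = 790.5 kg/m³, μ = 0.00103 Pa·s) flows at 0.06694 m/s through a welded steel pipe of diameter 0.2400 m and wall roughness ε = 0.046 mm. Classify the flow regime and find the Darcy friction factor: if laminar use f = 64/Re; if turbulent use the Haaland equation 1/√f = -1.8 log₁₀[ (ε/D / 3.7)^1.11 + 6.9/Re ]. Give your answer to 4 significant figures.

f ≈ 0.02942

Re = ρVD/μ = 790.5·0.06694·0.24/0.00103 = 1.233e+04.
Re > 4000 → turbulent. ε/D = 4.6e-05/0.24 = 0.000192; Haaland: 1/√f = -1.8 log₁₀[1.75e-05 + 0.00056] = 5.83, so f = 0.02942.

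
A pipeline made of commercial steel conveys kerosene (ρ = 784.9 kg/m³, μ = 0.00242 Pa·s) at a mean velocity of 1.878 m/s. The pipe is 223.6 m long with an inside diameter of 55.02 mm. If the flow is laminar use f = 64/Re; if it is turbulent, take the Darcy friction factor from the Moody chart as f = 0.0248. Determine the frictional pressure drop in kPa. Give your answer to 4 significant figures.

Reynolds number Re = ρVD/μ = 784.9 · 1.878 · 0.05502 / 0.00242 = 3.351e+04.
Re > 4000 → turbulent; use the Moody-chart value f = 0.0248.
Darcy-Weisbach: ΔP = f(L/D)(ρV²/2) = 0.0248·(223.6/0.05502)·(784.9·1.878²/2) = 0.0248·4064·1384 = 1.395e+05 Pa.
ΔP = 1.395e+05 Pa = 139.5 kPa.

ΔP ≈ 139.5 kPa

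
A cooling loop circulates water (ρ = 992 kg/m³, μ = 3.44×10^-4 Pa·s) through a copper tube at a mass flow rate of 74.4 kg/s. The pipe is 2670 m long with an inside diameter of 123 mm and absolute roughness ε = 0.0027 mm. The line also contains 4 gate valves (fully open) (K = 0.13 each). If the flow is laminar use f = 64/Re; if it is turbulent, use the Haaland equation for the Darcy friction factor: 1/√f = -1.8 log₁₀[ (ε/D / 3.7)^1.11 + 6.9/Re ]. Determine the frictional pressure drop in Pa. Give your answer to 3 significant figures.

A = πD²/4 = π(0.123)²/4 = 0.01188 m²; mean velocity V = ṁ/(ρA) = 74.4/(992 · 0.01188) = 6.312 m/s.
Reynolds number Re = ρVD/μ = 992 · 6.312 · 0.123 / 0.000344 = 2.239e+06.
Re > 4000 → turbulent. Relative roughness ε/D = 2.7e-06/0.123 = 2.2e-05. Haaland: 1/√f = -1.8 log₁₀[(2.2e-05/3.7)^1.11 + 6.9/2.239e+06] = -1.8 log₁₀[1.58e-06 + 3.08e-06] = 9.597, so f = 0.01086.
Total minor-loss coefficient ΣK = 4·0.13 = 0.52.
ΔP = [f·L/D + ΣK]·(ρV²/2) = [0.01086·2670/0.123 + 0.52]·(992·6.312²/2) = [235.7 + 0.52]·1.976e+04 = 4.668e+06 Pa.

ΔP ≈ 4.67×10^6 Pa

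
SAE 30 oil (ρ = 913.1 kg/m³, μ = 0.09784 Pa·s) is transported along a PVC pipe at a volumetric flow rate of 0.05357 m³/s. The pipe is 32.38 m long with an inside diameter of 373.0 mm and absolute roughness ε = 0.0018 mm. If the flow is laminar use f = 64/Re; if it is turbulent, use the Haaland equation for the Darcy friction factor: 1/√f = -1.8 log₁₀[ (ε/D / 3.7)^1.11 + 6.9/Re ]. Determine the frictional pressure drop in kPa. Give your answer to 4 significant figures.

ΔP ≈ 0.3572 kPa

Cross-sectional area A = πD²/4 = π(0.373)²/4 = 0.1093 m²; mean velocity V = Q/A = 0.05357/0.1093 = 0.4902 m/s.
Reynolds number Re = ρVD/μ = 913.1 · 0.4902 · 0.373 / 0.0978 = 1707.
Re < 2300 → laminar flow, so f = 64/Re = 64/1707 = 0.0375 (the turbulent correlation is not needed).
Darcy-Weisbach: ΔP = f(L/D)(ρV²/2) = 0.0375·(32.38/0.373)·(913.1·0.4902²/2) = 0.0375·86.81·109.7 = 357.2 Pa.
ΔP = 357.2 Pa = 0.3572 kPa.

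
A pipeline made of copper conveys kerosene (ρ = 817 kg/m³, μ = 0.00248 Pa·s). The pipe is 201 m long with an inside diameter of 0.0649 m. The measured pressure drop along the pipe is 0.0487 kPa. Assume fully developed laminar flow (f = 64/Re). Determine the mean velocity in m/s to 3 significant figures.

For laminar flow, f = 64/Re with Re = ρVD/μ, so Darcy-Weisbach reduces to ΔP = 32μLV/D². Solving for V: V = ΔP·D²/(32μL) = 48.7·(0.0649)²/(32·0.00248·201) = 0.01286 m/s.
Check: Re = ρVD/μ = 817·0.01286·0.0649/0.00248 = 274.9 < 2300, so the laminar assumption holds.

V ≈ 0.0129 m/s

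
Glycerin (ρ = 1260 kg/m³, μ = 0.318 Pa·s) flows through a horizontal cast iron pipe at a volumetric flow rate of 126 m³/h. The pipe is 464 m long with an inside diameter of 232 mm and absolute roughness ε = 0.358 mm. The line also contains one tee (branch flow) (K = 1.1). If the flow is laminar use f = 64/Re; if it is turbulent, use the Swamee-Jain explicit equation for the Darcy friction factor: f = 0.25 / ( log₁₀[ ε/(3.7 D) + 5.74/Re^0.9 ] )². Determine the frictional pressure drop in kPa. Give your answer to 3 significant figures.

ΔP ≈ 73.1 kPa

Q = 126 m³/h = 126/3600 = 0.035 m³/s.
Cross-sectional area A = πD²/4 = π(0.232)²/4 = 0.04227 m²; mean velocity V = Q/A = 0.035/0.04227 = 0.8279 m/s.
Reynolds number Re = ρVD/μ = 1260 · 0.8279 · 0.232 / 0.318 = 761.1.
Re < 2300 → laminar flow, so f = 64/Re = 64/761.1 = 0.08409 (the turbulent correlation is not needed).
Total minor-loss coefficient ΣK = 1·1.1 = 1.1.
ΔP = [f·L/D + ΣK]·(ρV²/2) = [0.08409·464/0.232 + 1.1]·(1260·0.8279²/2) = [168.2 + 1.1]·431.9 = 7.311e+04 Pa.
ΔP = 7.311e+04 Pa = 73.1 kPa.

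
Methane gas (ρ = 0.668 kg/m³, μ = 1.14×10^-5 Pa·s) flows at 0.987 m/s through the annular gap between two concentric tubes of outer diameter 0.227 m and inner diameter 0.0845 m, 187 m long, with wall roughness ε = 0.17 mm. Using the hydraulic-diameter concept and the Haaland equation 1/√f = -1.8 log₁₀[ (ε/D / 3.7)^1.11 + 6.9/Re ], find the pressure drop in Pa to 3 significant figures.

Hydraulic diameter D_h = 4A/P = D_o - D_i = 0.227 - 0.0845 = 0.1425 m.
Re = ρVD_h/μ = 0.668·0.987·0.1425/1.14e-05 = 8241.
ε/D_h = 0.00017/0.1425 = 0.00119; Haaland gives 1/√f = -1.8 log₁₀[0.000133+0.000837] = 5.423, so f = 0.034.
ΔP = f(L/D_h)(ρV²/2) = 0.034·187/0.1425·0.3254 = 14.52 Pa.

ΔP ≈ 14.5 Pa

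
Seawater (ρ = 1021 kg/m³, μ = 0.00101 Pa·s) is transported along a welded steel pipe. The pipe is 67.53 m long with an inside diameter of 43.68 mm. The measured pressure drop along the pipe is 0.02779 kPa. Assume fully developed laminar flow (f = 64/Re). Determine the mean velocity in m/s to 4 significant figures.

V ≈ 0.02429 m/s

For laminar flow, f = 64/Re with Re = ρVD/μ, so Darcy-Weisbach reduces to ΔP = 32μLV/D². Solving for V: V = ΔP·D²/(32μL) = 27.79·(0.04368)²/(32·0.00101·67.53) = 0.02429 m/s.
Check: Re = ρVD/μ = 1021·0.02429·0.04368/0.00101 = 1073 < 2300, so the laminar assumption holds.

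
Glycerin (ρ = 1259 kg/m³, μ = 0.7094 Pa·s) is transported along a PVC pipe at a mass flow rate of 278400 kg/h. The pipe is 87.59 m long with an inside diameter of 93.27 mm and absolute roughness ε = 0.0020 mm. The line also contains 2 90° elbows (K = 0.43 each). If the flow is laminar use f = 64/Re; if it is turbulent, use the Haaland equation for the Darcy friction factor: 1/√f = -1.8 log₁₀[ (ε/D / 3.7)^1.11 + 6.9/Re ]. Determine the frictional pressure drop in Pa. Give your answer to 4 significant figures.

ṁ = 278400 kg/h = 278400/3600 = 77.33 kg/s.
A = πD²/4 = π(0.09327)²/4 = 0.006832 m²; mean velocity V = ṁ/(ρA) = 77.33/(1259 · 0.006832) = 8.99 m/s.
Reynolds number Re = ρVD/μ = 1259 · 8.99 · 0.09327 / 0.709 = 1488.
Re < 2300 → laminar flow, so f = 64/Re = 64/1488 = 0.04301 (the turbulent correlation is not needed).
Total minor-loss coefficient ΣK = 2·0.43 = 0.86.
ΔP = [f·L/D + ΣK]·(ρV²/2) = [0.04301·87.59/0.09327 + 0.86]·(1259·8.99²/2) = [40.39 + 0.86]·5.088e+04 = 2.099e+06 Pa.

ΔP ≈ 2099000 Pa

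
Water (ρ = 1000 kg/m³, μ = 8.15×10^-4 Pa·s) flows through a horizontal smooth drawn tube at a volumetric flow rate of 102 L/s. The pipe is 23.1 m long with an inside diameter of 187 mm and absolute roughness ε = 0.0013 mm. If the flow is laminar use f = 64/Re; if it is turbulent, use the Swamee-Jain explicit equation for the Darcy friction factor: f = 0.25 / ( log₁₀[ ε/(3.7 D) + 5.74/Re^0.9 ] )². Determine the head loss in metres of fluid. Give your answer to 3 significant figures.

Q = 102 L/s = 102/1000 = 0.102 m³/s.
Cross-sectional area A = πD²/4 = π(0.187)²/4 = 0.02746 m²; mean velocity V = Q/A = 0.102/0.02746 = 3.714 m/s.
Reynolds number Re = ρVD/μ = 1000 · 3.714 · 0.187 / 0.000815 = 8.521e+05.
Re > 4000 → turbulent. Relative roughness ε/D = 1.3e-06/0.187 = 6.95e-06. Swamee-Jain: f = 0.25/(log₁₀[6.95e-06/3.7 + 5.74/8.521e+05^0.9])² = 0.25/(log₁₀[1.88e-06 + 2.64e-05])² = 0.25/(-4.549)² = 0.01208.
Darcy-Weisbach: ΔP = f(L/D)(ρV²/2) = 0.01208·(23.1/0.187)·(1000·3.714²/2) = 0.01208·123.5·6896 = 1.029e+04 Pa.
Head loss h_f = ΔP/(ρg) = 1.029e+04/(1000·9.81) = 1.05 m.

h_f ≈ 1.05 m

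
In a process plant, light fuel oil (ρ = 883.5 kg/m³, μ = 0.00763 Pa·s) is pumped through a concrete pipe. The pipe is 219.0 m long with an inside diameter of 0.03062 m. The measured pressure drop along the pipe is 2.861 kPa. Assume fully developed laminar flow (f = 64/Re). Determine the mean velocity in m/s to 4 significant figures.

For laminar flow, f = 64/Re with Re = ρVD/μ, so Darcy-Weisbach reduces to ΔP = 32μLV/D². Solving for V: V = ΔP·D²/(32μL) = 2861·(0.03062)²/(32·0.00763·219) = 0.05017 m/s.
Check: Re = ρVD/μ = 883.5·0.05017·0.03062/0.00763 = 177.9 < 2300, so the laminar assumption holds.

V ≈ 0.05017 m/s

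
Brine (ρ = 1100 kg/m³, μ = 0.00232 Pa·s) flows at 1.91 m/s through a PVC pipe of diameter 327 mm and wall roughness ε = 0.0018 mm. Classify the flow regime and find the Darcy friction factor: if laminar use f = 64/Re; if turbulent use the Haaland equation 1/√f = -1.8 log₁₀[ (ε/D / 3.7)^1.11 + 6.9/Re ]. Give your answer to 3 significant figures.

Re = ρVD/μ = 1100·1.91·0.327/0.00232 = 2.961e+05.
Re > 4000 → turbulent. ε/D = 1.8e-06/0.327 = 5.5e-06; Haaland: 1/√f = -1.8 log₁₀[3.4e-07 + 2.33e-05] = 8.327, so f = 0.01442.

f ≈ 0.0144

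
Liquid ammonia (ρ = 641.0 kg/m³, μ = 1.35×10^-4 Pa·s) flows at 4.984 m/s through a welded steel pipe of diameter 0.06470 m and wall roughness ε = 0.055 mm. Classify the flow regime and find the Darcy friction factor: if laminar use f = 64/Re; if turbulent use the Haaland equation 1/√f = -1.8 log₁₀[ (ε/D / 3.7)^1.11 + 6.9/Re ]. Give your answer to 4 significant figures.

Re = ρVD/μ = 641·4.984·0.0647/0.000135 = 1.531e+06.
Re > 4000 → turbulent. ε/D = 5.5e-05/0.0647 = 0.00085; Haaland: 1/√f = -1.8 log₁₀[9.14e-05 + 4.51e-06] = 7.233, so f = 0.01912.

f ≈ 0.01912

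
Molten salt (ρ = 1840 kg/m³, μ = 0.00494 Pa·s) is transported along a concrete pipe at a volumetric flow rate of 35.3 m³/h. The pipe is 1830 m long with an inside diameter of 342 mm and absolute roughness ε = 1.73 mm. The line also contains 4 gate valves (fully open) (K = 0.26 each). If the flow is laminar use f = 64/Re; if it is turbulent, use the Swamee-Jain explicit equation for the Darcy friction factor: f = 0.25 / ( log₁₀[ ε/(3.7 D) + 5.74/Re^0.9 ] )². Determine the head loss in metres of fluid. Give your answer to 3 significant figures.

h_f ≈ 0.115 m

Q = 35.3 m³/h = 35.3/3600 = 0.009806 m³/s.
Cross-sectional area A = πD²/4 = π(0.342)²/4 = 0.09186 m²; mean velocity V = Q/A = 0.009806/0.09186 = 0.1067 m/s.
Reynolds number Re = ρVD/μ = 1840 · 0.1067 · 0.342 / 0.00494 = 1.36e+04.
Re > 4000 → turbulent. Relative roughness ε/D = 0.00173/0.342 = 0.00506. Swamee-Jain: f = 0.25/(log₁₀[0.00506/3.7 + 5.74/1.36e+04^0.9])² = 0.25/(log₁₀[0.00137 + 0.00109])² = 0.25/(-2.609)² = 0.03673.
Total minor-loss coefficient ΣK = 4·0.26 = 1.04.
ΔP = [f·L/D + ΣK]·(ρV²/2) = [0.03673·1830/0.342 + 1.04]·(1840·0.1067²/2) = [196.5 + 1.04]·10.48 = 2071 Pa.
Head loss h_f = ΔP/(ρg) = 2071/(1840·9.81) = 0.115 m.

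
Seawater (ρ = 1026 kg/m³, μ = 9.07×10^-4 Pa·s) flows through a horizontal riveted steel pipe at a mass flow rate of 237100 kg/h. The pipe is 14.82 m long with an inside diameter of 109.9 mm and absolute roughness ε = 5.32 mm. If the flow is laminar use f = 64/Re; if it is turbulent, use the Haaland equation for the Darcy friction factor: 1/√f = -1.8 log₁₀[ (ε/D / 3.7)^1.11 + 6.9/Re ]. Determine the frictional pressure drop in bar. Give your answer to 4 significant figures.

ΔP ≈ 2.238 bar

ṁ = 237100 kg/h = 237100/3600 = 65.86 kg/s.
A = πD²/4 = π(0.1099)²/4 = 0.009486 m²; mean velocity V = ṁ/(ρA) = 65.86/(1026 · 0.009486) = 6.767 m/s.
Reynolds number Re = ρVD/μ = 1026 · 6.767 · 0.1099 / 0.000907 = 8.413e+05.
Re > 4000 → turbulent. Relative roughness ε/D = 0.00532/0.1099 = 0.0484. Haaland: 1/√f = -1.8 log₁₀[(0.0484/3.7)^1.11 + 6.9/8.413e+05] = -1.8 log₁₀[0.00812 + 8.2e-06] = 3.762, so f = 0.07066.
Darcy-Weisbach: ΔP = f(L/D)(ρV²/2) = 0.07066·(14.82/0.1099)·(1026·6.767²/2) = 0.07066·134.8·2.349e+04 = 2.238e+05 Pa.
ΔP = 2.238e+05 Pa = 2.238 bar.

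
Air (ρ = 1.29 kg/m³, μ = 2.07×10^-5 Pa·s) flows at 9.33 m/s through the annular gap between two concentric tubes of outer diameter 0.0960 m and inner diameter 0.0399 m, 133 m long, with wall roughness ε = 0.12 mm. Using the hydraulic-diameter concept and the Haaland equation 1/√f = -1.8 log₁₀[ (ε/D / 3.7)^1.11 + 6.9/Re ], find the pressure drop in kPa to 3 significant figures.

ΔP ≈ 3.70 kPa

Hydraulic diameter D_h = 4A/P = D_o - D_i = 0.096 - 0.0399 = 0.0561 m.
Re = ρVD_h/μ = 1.29·9.33·0.0561/2.07e-05 = 3.262e+04.
ε/D_h = 0.00012/0.0561 = 0.00214; Haaland gives 1/√f = -1.8 log₁₀[0.000255+0.000212] = 5.997, so f = 0.02781.
ΔP = f(L/D_h)(ρV²/2) = 0.02781·133/0.0561·56.15 = 3702 Pa.
ΔP = 3.70 kPa.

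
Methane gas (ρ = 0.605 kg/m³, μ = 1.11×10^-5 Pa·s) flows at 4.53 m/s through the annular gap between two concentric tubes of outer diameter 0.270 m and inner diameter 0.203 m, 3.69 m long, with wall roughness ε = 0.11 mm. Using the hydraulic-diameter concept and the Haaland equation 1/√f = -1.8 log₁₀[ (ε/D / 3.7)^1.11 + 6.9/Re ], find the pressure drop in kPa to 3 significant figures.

ΔP ≈ 0.0102 kPa

Hydraulic diameter D_h = 4A/P = D_o - D_i = 0.27 - 0.203 = 0.067 m.
Re = ρVD_h/μ = 0.605·4.53·0.067/1.11e-05 = 1.654e+04.
ε/D_h = 0.00011/0.067 = 0.00164; Haaland gives 1/√f = -1.8 log₁₀[0.00019+0.000417] = 5.79, so f = 0.02983.
ΔP = f(L/D_h)(ρV²/2) = 0.02983·3.69/0.067·6.208 = 10.2 Pa.
ΔP = 0.0102 kPa.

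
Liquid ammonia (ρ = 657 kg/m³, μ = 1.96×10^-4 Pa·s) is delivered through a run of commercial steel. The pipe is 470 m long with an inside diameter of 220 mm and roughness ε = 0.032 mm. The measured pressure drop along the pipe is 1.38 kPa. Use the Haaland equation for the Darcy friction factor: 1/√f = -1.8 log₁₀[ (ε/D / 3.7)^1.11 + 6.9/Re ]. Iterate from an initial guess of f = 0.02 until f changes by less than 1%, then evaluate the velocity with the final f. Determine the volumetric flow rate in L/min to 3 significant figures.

Q ≈ 802 L/min

Rearranging Darcy-Weisbach: V = √(2·ΔP·D/(f·L·ρ)). With ε/D = 3.2e-05/0.22 = 0.000145, iterate starting from f = 0.02:
  f = 0.02 → V = √(2·1380·0.22/(0.02·470·657)) = 0.3136 m/s; Re = ρVD/μ = 2.312e+05; f → 0.01617
  f = 0.01617 → V = 0.3488 m/s; Re = 2.572e+05; f → 0.01593
  f = 0.01593 → V = 0.3513 m/s; Re = 2.591e+05; f → 0.01592
Converged (Δf/f < 1%). With the final f = 0.01592: V = √(2·1380·0.22/(0.01592·470·657)) = 0.3515 m/s.
Q = V·A = 0.3515·(π/4·0.22²) = 0.01336 m³/s = 802 L/min.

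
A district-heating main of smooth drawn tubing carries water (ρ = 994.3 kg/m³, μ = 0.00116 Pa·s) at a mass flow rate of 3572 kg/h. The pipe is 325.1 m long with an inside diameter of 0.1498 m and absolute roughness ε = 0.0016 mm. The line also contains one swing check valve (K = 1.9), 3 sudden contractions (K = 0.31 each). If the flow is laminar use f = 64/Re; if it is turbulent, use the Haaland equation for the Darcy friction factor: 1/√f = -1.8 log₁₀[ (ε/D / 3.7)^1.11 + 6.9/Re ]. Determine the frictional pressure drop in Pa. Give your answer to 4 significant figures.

ΔP ≈ 121.4 Pa

ṁ = 3572 kg/h = 3572/3600 = 0.9922 kg/s.
A = πD²/4 = π(0.1498)²/4 = 0.01762 m²; mean velocity V = ṁ/(ρA) = 0.9922/(994.3 · 0.01762) = 0.05662 m/s.
Reynolds number Re = ρVD/μ = 994.3 · 0.05662 · 0.1498 / 0.00116 = 7270.
Re > 4000 → turbulent. Relative roughness ε/D = 1.6e-06/0.1498 = 1.07e-05. Haaland: 1/√f = -1.8 log₁₀[(1.07e-05/3.7)^1.11 + 6.9/7270] = -1.8 log₁₀[7.1e-07 + 0.000949] = 5.44, so f = 0.03379.
Total minor-loss coefficient ΣK = 1·1.9 + 3·0.31 = 2.83.
ΔP = [f·L/D + ΣK]·(ρV²/2) = [0.03379·325.1/0.1498 + 2.83]·(994.3·0.05662²/2) = [73.33 + 2.83]·1.594 = 121.4 Pa.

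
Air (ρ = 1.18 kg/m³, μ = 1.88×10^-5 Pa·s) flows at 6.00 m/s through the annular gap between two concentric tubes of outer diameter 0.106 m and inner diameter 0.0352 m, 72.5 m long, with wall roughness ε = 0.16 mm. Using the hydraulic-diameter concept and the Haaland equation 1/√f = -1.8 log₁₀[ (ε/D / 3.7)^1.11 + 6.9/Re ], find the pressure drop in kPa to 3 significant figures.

ΔP ≈ 0.625 kPa

Hydraulic diameter D_h = 4A/P = D_o - D_i = 0.106 - 0.0352 = 0.0708 m.
Re = ρVD_h/μ = 1.18·6·0.0708/1.88e-05 = 2.666e+04.
ε/D_h = 0.00016/0.0708 = 0.00226; Haaland gives 1/√f = -1.8 log₁₀[0.000271+0.000259] = 5.897, so f = 0.02875.
ΔP = f(L/D_h)(ρV²/2) = 0.02875·72.5/0.0708·21.24 = 625.4 Pa.
ΔP = 0.625 kPa.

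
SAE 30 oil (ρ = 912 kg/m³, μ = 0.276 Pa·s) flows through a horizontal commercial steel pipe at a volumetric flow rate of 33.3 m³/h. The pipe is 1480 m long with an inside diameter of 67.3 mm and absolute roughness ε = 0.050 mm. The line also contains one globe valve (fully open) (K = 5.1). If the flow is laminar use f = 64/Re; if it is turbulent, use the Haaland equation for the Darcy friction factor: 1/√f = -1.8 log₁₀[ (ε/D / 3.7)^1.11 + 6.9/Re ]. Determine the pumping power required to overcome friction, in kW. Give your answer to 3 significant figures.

P ≈ 69.6 kW

Q = 33.3 m³/h = 33.3/3600 = 0.00925 m³/s.
Cross-sectional area A = πD²/4 = π(0.0673)²/4 = 0.003557 m²; mean velocity V = Q/A = 0.00925/0.003557 = 2.6 m/s.
Reynolds number Re = ρVD/μ = 912 · 2.6 · 0.0673 / 0.276 = 578.3.
Re < 2300 → laminar flow, so f = 64/Re = 64/578.3 = 0.1107 (the turbulent correlation is not needed).
Total minor-loss coefficient ΣK = 1·5.1 = 5.1.
ΔP = [f·L/D + ΣK]·(ρV²/2) = [0.1107·1480/0.0673 + 5.1]·(912·2.6²/2) = [2434 + 5.1]·3083 = 7.52e+06 Pa.
Pumping power P = QΔP = 0.00925·7.52e+06 = 69560 W = 69.6 kW.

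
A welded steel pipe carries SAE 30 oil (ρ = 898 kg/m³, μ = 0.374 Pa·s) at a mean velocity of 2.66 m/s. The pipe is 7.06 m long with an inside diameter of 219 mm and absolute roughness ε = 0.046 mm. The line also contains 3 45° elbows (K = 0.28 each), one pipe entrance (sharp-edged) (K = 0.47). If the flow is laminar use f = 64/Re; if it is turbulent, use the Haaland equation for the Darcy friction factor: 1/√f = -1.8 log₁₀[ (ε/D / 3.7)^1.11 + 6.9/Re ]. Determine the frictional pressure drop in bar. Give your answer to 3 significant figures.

Reynolds number Re = ρVD/μ = 898 · 2.66 · 0.219 / 0.374 = 1399.
Re < 2300 → laminar flow, so f = 64/Re = 64/1399 = 0.04576 (the turbulent correlation is not needed).
Total minor-loss coefficient ΣK = 3·0.28 + 1·0.47 = 1.31.
ΔP = [f·L/D + ΣK]·(ρV²/2) = [0.04576·7.06/0.219 + 1.31]·(898·2.66²/2) = [1.475 + 1.31]·3177 = 8848 Pa.
ΔP = 8848 Pa = 0.0885 bar.

ΔP ≈ 0.0885 bar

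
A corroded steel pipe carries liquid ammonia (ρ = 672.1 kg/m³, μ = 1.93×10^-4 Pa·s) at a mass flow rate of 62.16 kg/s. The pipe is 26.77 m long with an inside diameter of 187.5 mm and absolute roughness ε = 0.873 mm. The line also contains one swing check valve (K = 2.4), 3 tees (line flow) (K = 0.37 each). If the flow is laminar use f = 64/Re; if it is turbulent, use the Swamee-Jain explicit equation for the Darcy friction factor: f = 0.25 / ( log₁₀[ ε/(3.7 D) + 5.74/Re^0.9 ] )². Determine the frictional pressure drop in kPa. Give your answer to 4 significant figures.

A = πD²/4 = π(0.1875)²/4 = 0.02761 m²; mean velocity V = ṁ/(ρA) = 62.16/(672.1 · 0.02761) = 3.35 m/s.
Reynolds number Re = ρVD/μ = 672.1 · 3.35 · 0.1875 / 0.000193 = 2.187e+06.
Re > 4000 → turbulent. Relative roughness ε/D = 0.000873/0.1875 = 0.00466. Swamee-Jain: f = 0.25/(log₁₀[0.00466/3.7 + 5.74/2.187e+06^0.9])² = 0.25/(log₁₀[0.00126 + 1.13e-05])² = 0.25/(-2.896)² = 0.0298.
Total minor-loss coefficient ΣK = 1·2.4 + 3·0.37 = 3.51.
ΔP = [f·L/D + ΣK]·(ρV²/2) = [0.0298·26.77/0.1875 + 3.51]·(672.1·3.35²/2) = [4.255 + 3.51]·3770 = 2.928e+04 Pa.
ΔP = 2.928e+04 Pa = 29.28 kPa.

ΔP ≈ 29.28 kPa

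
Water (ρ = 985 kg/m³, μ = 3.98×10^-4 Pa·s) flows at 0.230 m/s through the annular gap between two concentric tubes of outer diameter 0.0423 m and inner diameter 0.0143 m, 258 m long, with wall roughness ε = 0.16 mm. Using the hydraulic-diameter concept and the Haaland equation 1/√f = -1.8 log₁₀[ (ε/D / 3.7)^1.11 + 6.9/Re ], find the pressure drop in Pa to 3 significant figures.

Hydraulic diameter D_h = 4A/P = D_o - D_i = 0.0423 - 0.0143 = 0.028 m.
Re = ρVD_h/μ = 985·0.23·0.028/0.000398 = 1.594e+04.
ε/D_h = 0.00016/0.028 = 0.00571; Haaland gives 1/√f = -1.8 log₁₀[0.000758+0.000433] = 5.264, so f = 0.03609.
ΔP = f(L/D_h)(ρV²/2) = 0.03609·258/0.028·26.05 = 8665 Pa.

ΔP ≈ 8660 Pa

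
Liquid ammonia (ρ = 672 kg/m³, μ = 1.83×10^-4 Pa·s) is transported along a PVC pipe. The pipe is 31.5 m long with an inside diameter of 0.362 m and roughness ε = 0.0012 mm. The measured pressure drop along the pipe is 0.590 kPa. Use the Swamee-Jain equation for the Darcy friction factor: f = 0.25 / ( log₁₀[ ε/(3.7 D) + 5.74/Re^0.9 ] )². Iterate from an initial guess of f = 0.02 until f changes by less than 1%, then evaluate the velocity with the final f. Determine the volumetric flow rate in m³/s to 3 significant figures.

Q ≈ 0.142 m³/s

Rearranging Darcy-Weisbach: V = √(2·ΔP·D/(f·L·ρ)). With ε/D = 1.2e-06/0.362 = 3.31e-06, iterate starting from f = 0.02:
  f = 0.02 → V = √(2·590·0.362/(0.02·31.5·672)) = 1.004 m/s; Re = ρVD/μ = 1.335e+06; f → 0.01116
  f = 0.01116 → V = 1.345 m/s; Re = 1.787e+06; f → 0.01067
  f = 0.01067 → V = 1.375 m/s; Re = 1.828e+06; f → 0.01063
Converged (Δf/f < 1%). With the final f = 0.01063: V = √(2·590·0.362/(0.01063·31.5·672)) = 1.378 m/s.
Q = V·A = 1.378·(π/4·0.362²) = 0.1418 m³/s = 0.142 m³/s.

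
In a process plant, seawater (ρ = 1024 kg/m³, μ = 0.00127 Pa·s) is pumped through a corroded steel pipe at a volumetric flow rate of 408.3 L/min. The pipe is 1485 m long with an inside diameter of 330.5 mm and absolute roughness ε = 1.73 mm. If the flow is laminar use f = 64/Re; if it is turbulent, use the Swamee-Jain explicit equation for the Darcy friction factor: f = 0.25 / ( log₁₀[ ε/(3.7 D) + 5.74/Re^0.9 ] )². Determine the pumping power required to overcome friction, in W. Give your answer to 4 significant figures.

P ≈ 3.461 W

Q = 408.3 L/min = 408.3/60000 = 0.006805 m³/s.
Cross-sectional area A = πD²/4 = π(0.3305)²/4 = 0.08579 m²; mean velocity V = Q/A = 0.006805/0.08579 = 0.07932 m/s.
Reynolds number Re = ρVD/μ = 1024 · 0.07932 · 0.3305 / 0.00127 = 2.114e+04.
Re > 4000 → turbulent. Relative roughness ε/D = 0.00173/0.3305 = 0.00523. Swamee-Jain: f = 0.25/(log₁₀[0.00523/3.7 + 5.74/2.114e+04^0.9])² = 0.25/(log₁₀[0.00141 + 0.000735])² = 0.25/(-2.668)² = 0.03513.
Darcy-Weisbach: ΔP = f(L/D)(ρV²/2) = 0.03513·(1485/0.3305)·(1024·0.07932²/2) = 0.03513·4493·3.222 = 508.5 Pa.
Pumping power P = QΔP = 0.006805·508.5 = 3.4605 W = 3.461 W.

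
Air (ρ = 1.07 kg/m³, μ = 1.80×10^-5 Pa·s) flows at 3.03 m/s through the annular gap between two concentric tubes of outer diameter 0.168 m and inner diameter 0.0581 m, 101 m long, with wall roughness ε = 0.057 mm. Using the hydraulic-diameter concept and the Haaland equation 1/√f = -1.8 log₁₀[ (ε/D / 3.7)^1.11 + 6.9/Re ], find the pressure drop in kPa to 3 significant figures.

ΔP ≈ 0.121 kPa

Hydraulic diameter D_h = 4A/P = D_o - D_i = 0.168 - 0.0581 = 0.1099 m.
Re = ρVD_h/μ = 1.07·3.03·0.1099/1.8e-05 = 1.979e+04.
ε/D_h = 5.7e-05/0.1099 = 0.000519; Haaland gives 1/√f = -1.8 log₁₀[5.28e-05+0.000349] = 6.114, so f = 0.02676.
ΔP = f(L/D_h)(ρV²/2) = 0.02676·101/0.1099·4.912 = 120.8 Pa.
ΔP = 0.121 kPa.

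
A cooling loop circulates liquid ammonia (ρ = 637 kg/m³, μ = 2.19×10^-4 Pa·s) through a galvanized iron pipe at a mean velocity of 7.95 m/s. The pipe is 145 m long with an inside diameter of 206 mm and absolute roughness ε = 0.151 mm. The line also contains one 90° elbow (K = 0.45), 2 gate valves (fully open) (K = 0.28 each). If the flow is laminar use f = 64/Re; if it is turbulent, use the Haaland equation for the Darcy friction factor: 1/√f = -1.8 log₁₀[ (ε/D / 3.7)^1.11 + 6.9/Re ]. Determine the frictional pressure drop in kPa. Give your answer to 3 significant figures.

ΔP ≈ 280 kPa

Reynolds number Re = ρVD/μ = 637 · 7.95 · 0.206 / 0.000219 = 4.764e+06.
Re > 4000 → turbulent. Relative roughness ε/D = 0.000151/0.206 = 0.000733. Haaland: 1/√f = -1.8 log₁₀[(0.000733/3.7)^1.11 + 6.9/4.764e+06] = -1.8 log₁₀[7.75e-05 + 1.45e-06] = 7.384, so f = 0.01834.
Total minor-loss coefficient ΣK = 1·0.45 + 2·0.28 = 1.01.
ΔP = [f·L/D + ΣK]·(ρV²/2) = [0.01834·145/0.206 + 1.01]·(637·7.95²/2) = [12.91 + 1.01]·2.013e+04 = 2.802e+05 Pa.
ΔP = 2.802e+05 Pa = 280 kPa.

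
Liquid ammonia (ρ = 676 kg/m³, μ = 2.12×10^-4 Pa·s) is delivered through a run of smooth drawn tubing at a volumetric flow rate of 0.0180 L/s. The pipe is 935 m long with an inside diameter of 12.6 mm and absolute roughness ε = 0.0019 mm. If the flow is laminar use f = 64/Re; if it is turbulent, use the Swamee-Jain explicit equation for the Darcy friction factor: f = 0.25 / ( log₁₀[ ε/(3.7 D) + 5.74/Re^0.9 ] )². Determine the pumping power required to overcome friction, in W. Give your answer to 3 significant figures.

P ≈ 0.342 W

Q = 0.0180 L/s = 0.0180/1000 = 1.8e-05 m³/s.
Cross-sectional area A = πD²/4 = π(0.0126)²/4 = 0.0001247 m²; mean velocity V = Q/A = 1.8e-05/0.0001247 = 0.1444 m/s.
Reynolds number Re = ρVD/μ = 676 · 0.1444 · 0.0126 / 0.000212 = 5800.
Re > 4000 → turbulent. Relative roughness ε/D = 1.9e-06/0.0126 = 0.000151. Swamee-Jain: f = 0.25/(log₁₀[0.000151/3.7 + 5.74/5800^0.9])² = 0.25/(log₁₀[4.08e-05 + 0.00235])² = 0.25/(-2.621)² = 0.0364.
Darcy-Weisbach: ΔP = f(L/D)(ρV²/2) = 0.0364·(935/0.0126)·(676·0.1444²/2) = 0.0364·7.421e+04·7.044 = 1.903e+04 Pa.
Pumping power P = QΔP = 1.8e-05·1.903e+04 = 0.3425 W = 0.342 W.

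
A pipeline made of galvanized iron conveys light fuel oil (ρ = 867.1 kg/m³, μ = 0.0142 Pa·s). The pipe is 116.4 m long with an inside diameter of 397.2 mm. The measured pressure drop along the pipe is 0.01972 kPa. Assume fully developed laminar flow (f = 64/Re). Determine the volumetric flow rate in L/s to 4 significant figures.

For laminar flow, f = 64/Re with Re = ρVD/μ, so Darcy-Weisbach reduces to ΔP = 32μLV/D². Solving for V: V = ΔP·D²/(32μL) = 19.72·(0.3972)²/(32·0.0142·116.4) = 0.05882 m/s.
Check: Re = ρVD/μ = 867.1·0.05882·0.3972/0.0142 = 1427 < 2300, so the laminar assumption holds.
Q = V·A = 0.05882·(π/4·0.3972²) = 0.007289 m³/s = 7.289 L/s.

Q ≈ 7.289 L/s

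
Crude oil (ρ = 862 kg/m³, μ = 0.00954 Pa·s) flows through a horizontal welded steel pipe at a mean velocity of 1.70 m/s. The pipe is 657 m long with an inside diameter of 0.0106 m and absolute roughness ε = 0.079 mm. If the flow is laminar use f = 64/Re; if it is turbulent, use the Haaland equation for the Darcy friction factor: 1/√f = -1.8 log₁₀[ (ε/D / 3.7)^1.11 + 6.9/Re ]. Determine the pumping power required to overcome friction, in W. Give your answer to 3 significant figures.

Reynolds number Re = ρVD/μ = 862 · 1.7 · 0.0106 / 0.00954 = 1628.
Re < 2300 → laminar flow, so f = 64/Re = 64/1628 = 0.03931 (the turbulent correlation is not needed).
Darcy-Weisbach: ΔP = f(L/D)(ρV²/2) = 0.03931·(657/0.0106)·(862·1.7²/2) = 0.03931·6.198e+04·1246 = 3.035e+06 Pa.
Q = V·A = 1.7·8.825e-05 = 0.00015 m³/s.
Pumping power P = QΔP = 0.00015·3.035e+06 = 455.3 W = 455 W.

P ≈ 455 W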